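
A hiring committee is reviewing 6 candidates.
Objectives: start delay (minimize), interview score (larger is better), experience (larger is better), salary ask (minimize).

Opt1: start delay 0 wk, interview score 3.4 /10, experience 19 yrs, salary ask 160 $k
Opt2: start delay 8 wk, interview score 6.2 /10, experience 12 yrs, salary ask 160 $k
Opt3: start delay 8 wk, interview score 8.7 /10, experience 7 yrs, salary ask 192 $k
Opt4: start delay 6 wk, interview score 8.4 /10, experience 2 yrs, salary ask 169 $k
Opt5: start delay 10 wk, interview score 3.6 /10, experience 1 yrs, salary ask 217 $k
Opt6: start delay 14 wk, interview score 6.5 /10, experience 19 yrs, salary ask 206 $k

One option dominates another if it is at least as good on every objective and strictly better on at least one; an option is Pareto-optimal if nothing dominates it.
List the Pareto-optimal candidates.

Opt1: not dominated (best start delay).
Opt2: not dominated.
Opt3: not dominated (best interview score).
Opt4: not dominated.
Opt5: dominated by Opt2 (start delay 8≤10, interview score 6.2≥3.6, experience 12≥1, salary ask 160≤217).
Opt6: not dominated.

Opt1, Opt2, Opt3, Opt4, Opt6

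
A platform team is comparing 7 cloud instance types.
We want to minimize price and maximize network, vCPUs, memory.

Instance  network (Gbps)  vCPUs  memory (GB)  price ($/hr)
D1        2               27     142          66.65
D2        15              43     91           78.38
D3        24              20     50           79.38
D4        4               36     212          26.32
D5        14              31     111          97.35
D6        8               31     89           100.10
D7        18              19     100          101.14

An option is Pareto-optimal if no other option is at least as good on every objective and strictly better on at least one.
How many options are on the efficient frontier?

D1: dominated by D4 (network 4≥2, vCPUs 36≥27, memory 212≥142, price 26.32≤66.65).
D2: not dominated (best vCPUs).
D3: not dominated (best network).
D4: not dominated (best memory).
D5: not dominated.
D6: dominated by D2 (network 15≥8, vCPUs 43≥31, memory 91≥89, price 78.38≤100.10).
D7: not dominated.
Pareto-optimal: D2, D3, D4, D5, D7 → 5.

5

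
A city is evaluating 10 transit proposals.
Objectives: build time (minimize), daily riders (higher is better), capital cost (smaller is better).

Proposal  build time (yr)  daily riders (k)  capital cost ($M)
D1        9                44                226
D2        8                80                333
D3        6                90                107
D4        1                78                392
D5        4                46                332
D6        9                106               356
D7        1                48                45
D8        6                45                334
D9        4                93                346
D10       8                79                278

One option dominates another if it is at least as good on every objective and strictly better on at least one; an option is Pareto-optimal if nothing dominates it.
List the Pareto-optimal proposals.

D3, D4, D6, D7, D9

D1: dominated by D3 (build time 6≤9, daily riders 90≥44, capital cost 107≤226).
D2: dominated by D3 (build time 6≤8, daily riders 90≥80, capital cost 107≤333).
D3: not dominated.
D4: not dominated.
D5: dominated by D7 (build time 1≤4, daily riders 48≥46, capital cost 45≤332).
D6: not dominated (best daily riders).
D7: not dominated (best capital cost).
D8: dominated by D3 (build time 6≤6, daily riders 90≥45, capital cost 107≤334).
D9: not dominated.
D10: dominated by D3 (build time 6≤8, daily riders 90≥79, capital cost 107≤278).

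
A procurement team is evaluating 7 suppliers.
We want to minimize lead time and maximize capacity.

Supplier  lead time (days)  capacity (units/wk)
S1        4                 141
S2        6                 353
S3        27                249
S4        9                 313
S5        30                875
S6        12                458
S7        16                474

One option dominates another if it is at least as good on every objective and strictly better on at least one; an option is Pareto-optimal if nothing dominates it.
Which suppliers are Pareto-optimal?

S1, S2, S5, S6, S7

S1: not dominated (best lead time).
S2: not dominated.
S3: dominated by S2 (lead time 6≤27, capacity 353≥249).
S4: dominated by S2 (lead time 6≤9, capacity 353≥313).
S5: not dominated (best capacity).
S6: not dominated.
S7: not dominated.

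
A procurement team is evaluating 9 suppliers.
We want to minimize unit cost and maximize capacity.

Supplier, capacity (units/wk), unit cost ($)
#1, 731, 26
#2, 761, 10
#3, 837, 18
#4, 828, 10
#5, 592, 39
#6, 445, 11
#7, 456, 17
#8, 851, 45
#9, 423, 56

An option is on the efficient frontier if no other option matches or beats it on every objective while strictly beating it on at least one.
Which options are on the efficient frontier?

#3, #4, #8

#1: dominated by #2 (capacity 761≥731, unit cost 10≤26).
#2: dominated by #4 (capacity 828≥761, unit cost 10≤10).
#3: not dominated.
#4: not dominated.
#5: dominated by #1 (capacity 731≥592, unit cost 26≤39).
#6: dominated by #2 (capacity 761≥445, unit cost 10≤11).
#7: dominated by #2 (capacity 761≥456, unit cost 10≤17).
#8: not dominated (best capacity).
#9: dominated by #1 (capacity 731≥423, unit cost 26≤56).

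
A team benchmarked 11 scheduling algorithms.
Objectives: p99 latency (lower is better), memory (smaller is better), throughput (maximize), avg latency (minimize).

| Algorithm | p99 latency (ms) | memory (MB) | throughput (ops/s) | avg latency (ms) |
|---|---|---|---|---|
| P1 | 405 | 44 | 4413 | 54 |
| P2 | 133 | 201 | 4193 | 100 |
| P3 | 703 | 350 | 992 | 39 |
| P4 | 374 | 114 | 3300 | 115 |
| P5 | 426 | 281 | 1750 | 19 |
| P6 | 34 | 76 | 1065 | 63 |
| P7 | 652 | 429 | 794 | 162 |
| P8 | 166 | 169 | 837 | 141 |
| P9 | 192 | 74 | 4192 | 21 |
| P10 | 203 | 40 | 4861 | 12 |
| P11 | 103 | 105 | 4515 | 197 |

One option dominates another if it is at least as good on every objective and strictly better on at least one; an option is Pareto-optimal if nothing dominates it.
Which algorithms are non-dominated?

P1: dominated by P10 (p99 latency 203≤405, memory 40≤44, throughput 4861≥4413, avg latency 12≤54).
P2: not dominated.
P3: dominated by P5 (p99 latency 426≤703, memory 281≤350, throughput 1750≥992, avg latency 19≤39).
P4: dominated by P9 (p99 latency 192≤374, memory 74≤114, throughput 4192≥3300, avg latency 21≤115).
P5: dominated by P10 (p99 latency 203≤426, memory 40≤281, throughput 4861≥1750, avg latency 12≤19).
P6: not dominated (best p99 latency).
P7: dominated by P1 (p99 latency 405≤652, memory 44≤429, throughput 4413≥794, avg latency 54≤162).
P8: dominated by P6 (p99 latency 34≤166, memory 76≤169, throughput 1065≥837, avg latency 63≤141).
P9: not dominated.
P10: not dominated (best memory).
P11: not dominated.

P2, P6, P9, P10, P11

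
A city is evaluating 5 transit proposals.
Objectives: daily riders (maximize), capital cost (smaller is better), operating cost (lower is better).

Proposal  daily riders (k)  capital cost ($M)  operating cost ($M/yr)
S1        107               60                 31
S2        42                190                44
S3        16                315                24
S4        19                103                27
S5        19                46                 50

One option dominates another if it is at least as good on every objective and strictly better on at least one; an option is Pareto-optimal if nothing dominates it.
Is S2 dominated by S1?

S1 vs S2: daily riders 107≥42, capital cost 60≤190, operating cost 31≤44 — S1 is at least as good on every objective with at least one strict improvement.

Yes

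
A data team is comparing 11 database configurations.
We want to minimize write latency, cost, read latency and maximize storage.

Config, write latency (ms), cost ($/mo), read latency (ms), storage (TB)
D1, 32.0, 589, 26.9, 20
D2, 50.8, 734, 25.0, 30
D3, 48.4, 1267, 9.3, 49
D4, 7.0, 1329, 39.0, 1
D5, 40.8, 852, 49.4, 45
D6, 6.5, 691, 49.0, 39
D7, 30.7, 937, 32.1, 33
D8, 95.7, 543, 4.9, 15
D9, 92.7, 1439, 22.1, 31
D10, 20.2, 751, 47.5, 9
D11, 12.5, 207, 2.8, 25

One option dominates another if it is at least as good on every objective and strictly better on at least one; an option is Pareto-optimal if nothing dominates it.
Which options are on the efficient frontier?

D1: dominated by D11 (write latency 12.5≤32.0, cost 207≤589, read latency 2.8≤26.9, storage 25≥20).
D2: not dominated.
D3: not dominated (best storage).
D4: not dominated.
D5: not dominated.
D6: not dominated (best write latency).
D7: not dominated.
D8: dominated by D11 (write latency 12.5≤95.7, cost 207≤543, read latency 2.8≤4.9, storage 25≥15).
D9: dominated by D3 (write latency 48.4≤92.7, cost 1267≤1439, read latency 9.3≤22.1, storage 49≥31).
D10: dominated by D11 (write latency 12.5≤20.2, cost 207≤751, read latency 2.8≤47.5, storage 25≥9).
D11: not dominated (best cost).

D2, D3, D4, D5, D6, D7, D11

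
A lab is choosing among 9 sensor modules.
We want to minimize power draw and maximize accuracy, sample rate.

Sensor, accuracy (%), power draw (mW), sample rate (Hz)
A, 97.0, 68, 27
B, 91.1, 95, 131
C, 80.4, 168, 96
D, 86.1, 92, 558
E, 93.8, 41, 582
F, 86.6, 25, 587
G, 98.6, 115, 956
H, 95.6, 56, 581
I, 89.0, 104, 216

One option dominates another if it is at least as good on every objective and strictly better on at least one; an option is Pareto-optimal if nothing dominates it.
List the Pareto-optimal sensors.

A: not dominated.
B: dominated by E (accuracy 93.8≥91.1, power draw 41≤95, sample rate 582≥131).
C: dominated by B (accuracy 91.1≥80.4, power draw 95≤168, sample rate 131≥96).
D: dominated by E (accuracy 93.8≥86.1, power draw 41≤92, sample rate 582≥558).
E: not dominated.
F: not dominated (best power draw).
G: not dominated (best accuracy).
H: not dominated.
I: dominated by E (accuracy 93.8≥89.0, power draw 41≤104, sample rate 582≥216).

A, E, F, G, H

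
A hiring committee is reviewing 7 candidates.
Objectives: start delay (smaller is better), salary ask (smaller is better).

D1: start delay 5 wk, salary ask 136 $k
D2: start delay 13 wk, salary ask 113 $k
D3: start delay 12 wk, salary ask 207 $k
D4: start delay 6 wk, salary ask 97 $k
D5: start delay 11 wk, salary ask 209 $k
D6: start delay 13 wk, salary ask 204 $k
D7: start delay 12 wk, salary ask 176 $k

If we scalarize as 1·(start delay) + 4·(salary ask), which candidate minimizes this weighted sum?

D1: 1·5 + 4·136 = 549
D2: 1·13 + 4·113 = 465
D3: 1·12 + 4·207 = 840
D4: 1·6 + 4·97 = 394
D5: 1·11 + 4·209 = 847
D6: 1·13 + 4·204 = 829
D7: 1·12 + 4·176 = 716
Lowest: D4 at 394.

D4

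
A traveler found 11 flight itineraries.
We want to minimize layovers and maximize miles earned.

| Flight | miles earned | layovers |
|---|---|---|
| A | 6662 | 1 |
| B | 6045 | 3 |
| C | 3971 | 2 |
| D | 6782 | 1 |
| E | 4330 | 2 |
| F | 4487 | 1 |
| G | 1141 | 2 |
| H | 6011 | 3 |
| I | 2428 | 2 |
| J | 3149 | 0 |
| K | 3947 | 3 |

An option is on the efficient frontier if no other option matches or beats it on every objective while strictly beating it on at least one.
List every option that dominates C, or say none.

A: miles earned 6662≥3971, layovers 1≤2 — dominates C.
D: miles earned 6782≥3971, layovers 1≤2 — dominates C.
E: miles earned 4330≥3971, layovers 2≤2 — dominates C.
F: miles earned 4487≥3971, layovers 1≤2 — dominates C.
Others (B, G, H, I, J, K) are each worse than C on at least one objective.

A, D, E, F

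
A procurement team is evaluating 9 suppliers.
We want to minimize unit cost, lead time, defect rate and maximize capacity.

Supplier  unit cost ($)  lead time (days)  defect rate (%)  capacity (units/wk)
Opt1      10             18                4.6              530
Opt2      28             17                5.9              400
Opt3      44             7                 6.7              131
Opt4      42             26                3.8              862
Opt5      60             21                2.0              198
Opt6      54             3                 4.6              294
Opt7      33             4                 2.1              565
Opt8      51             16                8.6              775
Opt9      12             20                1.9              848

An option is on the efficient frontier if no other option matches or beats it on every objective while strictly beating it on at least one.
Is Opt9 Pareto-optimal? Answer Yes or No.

Yes

Opt1: worse on defect rate (4.6 vs 1.9).
Opt2: worse on unit cost (28 vs 12).
Opt3: worse on unit cost (44 vs 12).
Opt4: worse on unit cost (42 vs 12).
Opt5: worse on unit cost (60 vs 12).
Opt6: worse on unit cost (54 vs 12).
Opt7: worse on unit cost (33 vs 12).
Opt8: worse on unit cost (51 vs 12).
No option is at least as good as Opt9 on every objective and strictly better on one.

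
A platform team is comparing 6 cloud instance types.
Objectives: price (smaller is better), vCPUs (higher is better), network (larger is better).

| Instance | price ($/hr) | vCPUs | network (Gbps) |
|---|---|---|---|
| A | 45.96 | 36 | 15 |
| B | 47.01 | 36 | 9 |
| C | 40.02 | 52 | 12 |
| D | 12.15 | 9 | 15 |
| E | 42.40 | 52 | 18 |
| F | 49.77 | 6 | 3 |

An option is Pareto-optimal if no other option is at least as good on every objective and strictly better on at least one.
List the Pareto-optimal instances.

A: dominated by E (price 42.40≤45.96, vCPUs 52≥36, network 18≥15).
B: dominated by A (price 45.96≤47.01, vCPUs 36≥36, network 15≥9).
C: not dominated.
D: not dominated (best price).
E: not dominated (best network).
F: dominated by A (price 45.96≤49.77, vCPUs 36≥6, network 15≥3).

C, D, E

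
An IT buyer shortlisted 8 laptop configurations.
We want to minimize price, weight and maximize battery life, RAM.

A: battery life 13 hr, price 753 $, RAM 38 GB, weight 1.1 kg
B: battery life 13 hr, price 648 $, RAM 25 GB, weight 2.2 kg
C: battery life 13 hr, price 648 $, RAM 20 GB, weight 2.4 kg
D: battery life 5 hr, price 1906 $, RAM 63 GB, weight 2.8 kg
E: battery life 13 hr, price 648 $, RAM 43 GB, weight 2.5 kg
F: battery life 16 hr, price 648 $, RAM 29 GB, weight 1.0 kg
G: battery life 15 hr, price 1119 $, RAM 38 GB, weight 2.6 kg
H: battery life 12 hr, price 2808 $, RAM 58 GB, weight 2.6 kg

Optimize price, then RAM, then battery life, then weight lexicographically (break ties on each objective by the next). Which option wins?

First minimize price: best is 648, kept {B, C, E, F}.
Then maximize RAM: best is 43, kept {E}.

E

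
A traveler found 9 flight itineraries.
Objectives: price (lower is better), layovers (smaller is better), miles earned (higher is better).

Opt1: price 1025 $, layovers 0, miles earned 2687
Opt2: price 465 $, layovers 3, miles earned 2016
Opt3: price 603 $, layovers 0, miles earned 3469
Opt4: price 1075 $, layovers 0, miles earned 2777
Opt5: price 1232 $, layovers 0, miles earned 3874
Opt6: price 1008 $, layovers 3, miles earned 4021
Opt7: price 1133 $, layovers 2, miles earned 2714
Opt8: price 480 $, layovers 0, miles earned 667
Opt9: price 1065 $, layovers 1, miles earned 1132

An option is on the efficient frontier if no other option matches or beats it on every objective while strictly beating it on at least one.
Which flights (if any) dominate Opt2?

Opt1: worse on price (1025 vs 465).
Opt3: worse on price (603 vs 465).
Opt4: worse on price (1075 vs 465).
Opt5: worse on price (1232 vs 465).
Opt6: worse on price (1008 vs 465).
Opt7: worse on price (1133 vs 465).
Opt8: worse on price (480 vs 465).
Opt9: worse on price (1065 vs 465).
No option dominates Opt2.

none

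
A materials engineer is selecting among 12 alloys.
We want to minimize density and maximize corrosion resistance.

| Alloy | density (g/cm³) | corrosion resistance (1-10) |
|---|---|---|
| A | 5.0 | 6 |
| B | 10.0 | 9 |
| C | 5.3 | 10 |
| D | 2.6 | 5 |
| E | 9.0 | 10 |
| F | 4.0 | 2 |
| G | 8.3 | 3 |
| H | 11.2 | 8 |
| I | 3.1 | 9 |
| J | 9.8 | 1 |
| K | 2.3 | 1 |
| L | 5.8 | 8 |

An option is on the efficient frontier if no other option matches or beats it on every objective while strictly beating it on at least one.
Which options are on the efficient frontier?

C, D, I, K

A: dominated by I (density 3.1≤5.0, corrosion resistance 9≥6).
B: dominated by C (density 5.3≤10.0, corrosion resistance 10≥9).
C: not dominated.
D: not dominated.
E: dominated by C (density 5.3≤9.0, corrosion resistance 10≥10).
F: dominated by D (density 2.6≤4.0, corrosion resistance 5≥2).
G: dominated by A (density 5.0≤8.3, corrosion resistance 6≥3).
H: dominated by B (density 10.0≤11.2, corrosion resistance 9≥8).
I: not dominated.
J: dominated by A (density 5.0≤9.8, corrosion resistance 6≥1).
K: not dominated (best density).
L: dominated by C (density 5.3≤5.8, corrosion resistance 10≥8).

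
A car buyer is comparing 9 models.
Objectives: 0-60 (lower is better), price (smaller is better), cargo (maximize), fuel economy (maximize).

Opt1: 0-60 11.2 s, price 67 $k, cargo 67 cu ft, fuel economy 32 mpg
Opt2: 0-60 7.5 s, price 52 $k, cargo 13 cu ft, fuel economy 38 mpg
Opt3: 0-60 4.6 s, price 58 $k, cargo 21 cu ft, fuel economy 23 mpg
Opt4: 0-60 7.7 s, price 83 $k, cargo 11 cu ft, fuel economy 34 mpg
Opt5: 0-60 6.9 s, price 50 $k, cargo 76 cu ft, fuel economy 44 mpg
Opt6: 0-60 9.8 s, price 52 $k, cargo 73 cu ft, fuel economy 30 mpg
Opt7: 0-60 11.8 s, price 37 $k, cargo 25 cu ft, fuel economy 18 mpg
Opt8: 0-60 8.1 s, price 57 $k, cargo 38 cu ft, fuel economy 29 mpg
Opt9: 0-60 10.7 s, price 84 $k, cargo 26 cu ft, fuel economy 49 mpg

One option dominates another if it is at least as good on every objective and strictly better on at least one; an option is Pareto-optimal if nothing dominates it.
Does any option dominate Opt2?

Opt5 vs Opt2: 0-60 6.9≤7.5, price 50≤52, cargo 76≥13, fuel economy 44≥38 — Opt5 is at least as good on every objective and strictly better on at least one, so Opt5 dominates Opt2.

Yes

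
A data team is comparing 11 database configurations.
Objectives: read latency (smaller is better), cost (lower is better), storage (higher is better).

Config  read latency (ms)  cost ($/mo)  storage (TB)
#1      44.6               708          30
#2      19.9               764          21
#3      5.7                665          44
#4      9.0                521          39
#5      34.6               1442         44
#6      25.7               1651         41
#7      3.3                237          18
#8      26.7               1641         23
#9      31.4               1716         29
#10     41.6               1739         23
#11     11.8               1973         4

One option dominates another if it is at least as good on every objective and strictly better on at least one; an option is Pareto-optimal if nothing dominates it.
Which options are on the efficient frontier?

#1: dominated by #3 (read latency 5.7≤44.6, cost 665≤708, storage 44≥30).
#2: dominated by #3 (read latency 5.7≤19.9, cost 665≤764, storage 44≥21).
#3: not dominated.
#4: not dominated.
#5: dominated by #3 (read latency 5.7≤34.6, cost 665≤1442, storage 44≥44).
#6: dominated by #3 (read latency 5.7≤25.7, cost 665≤1651, storage 44≥41).
#7: not dominated (best read latency).
#8: dominated by #3 (read latency 5.7≤26.7, cost 665≤1641, storage 44≥23).
#9: dominated by #3 (read latency 5.7≤31.4, cost 665≤1716, storage 44≥29).
#10: dominated by #3 (read latency 5.7≤41.6, cost 665≤1739, storage 44≥23).
#11: dominated by #3 (read latency 5.7≤11.8, cost 665≤1973, storage 44≥4).

#3, #4, #7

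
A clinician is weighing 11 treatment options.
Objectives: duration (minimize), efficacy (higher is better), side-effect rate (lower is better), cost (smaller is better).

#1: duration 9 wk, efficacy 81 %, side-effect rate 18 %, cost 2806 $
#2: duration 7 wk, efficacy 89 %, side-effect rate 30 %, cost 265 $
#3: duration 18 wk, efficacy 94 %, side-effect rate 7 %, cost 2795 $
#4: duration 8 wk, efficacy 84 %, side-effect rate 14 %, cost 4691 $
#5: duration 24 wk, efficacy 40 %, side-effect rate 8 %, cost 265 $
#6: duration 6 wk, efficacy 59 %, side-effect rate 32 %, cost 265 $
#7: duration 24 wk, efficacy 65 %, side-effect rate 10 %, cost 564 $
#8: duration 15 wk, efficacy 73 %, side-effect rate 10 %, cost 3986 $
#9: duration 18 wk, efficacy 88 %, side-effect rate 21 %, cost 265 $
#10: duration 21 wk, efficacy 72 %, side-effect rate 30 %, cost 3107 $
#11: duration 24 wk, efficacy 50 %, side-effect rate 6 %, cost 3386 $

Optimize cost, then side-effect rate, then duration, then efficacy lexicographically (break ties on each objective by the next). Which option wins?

#5

First minimize cost: best is 265, kept {#2, #5, #6, #9}.
Then minimize side-effect rate: best is 8, kept {#5}.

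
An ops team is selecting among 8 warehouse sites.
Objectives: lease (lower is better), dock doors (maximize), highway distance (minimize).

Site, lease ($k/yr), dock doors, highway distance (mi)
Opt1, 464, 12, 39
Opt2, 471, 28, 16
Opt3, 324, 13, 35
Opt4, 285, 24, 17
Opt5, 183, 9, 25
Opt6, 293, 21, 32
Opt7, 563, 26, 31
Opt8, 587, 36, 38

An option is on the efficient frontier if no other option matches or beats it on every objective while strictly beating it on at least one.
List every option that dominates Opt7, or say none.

Opt2: lease 471≤563, dock doors 28≥26, highway distance 16≤31 — dominates Opt7.
Others (Opt1, Opt3, Opt4, Opt5, Opt6, Opt8) are each worse than Opt7 on at least one objective.

Opt2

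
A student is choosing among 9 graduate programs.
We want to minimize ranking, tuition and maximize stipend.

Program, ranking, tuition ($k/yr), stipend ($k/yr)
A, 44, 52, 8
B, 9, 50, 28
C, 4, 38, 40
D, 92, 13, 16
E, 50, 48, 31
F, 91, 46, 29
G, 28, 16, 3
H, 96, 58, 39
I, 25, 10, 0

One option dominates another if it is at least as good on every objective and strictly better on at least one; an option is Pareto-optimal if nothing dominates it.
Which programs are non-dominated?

A: dominated by B (ranking 9≤44, tuition 50≤52, stipend 28≥8).
B: dominated by C (ranking 4≤9, tuition 38≤50, stipend 40≥28).
C: not dominated (best ranking).
D: not dominated.
E: dominated by C (ranking 4≤50, tuition 38≤48, stipend 40≥31).
F: dominated by C (ranking 4≤91, tuition 38≤46, stipend 40≥29).
G: not dominated.
H: dominated by C (ranking 4≤96, tuition 38≤58, stipend 40≥39).
I: not dominated (best tuition).

C, D, G, I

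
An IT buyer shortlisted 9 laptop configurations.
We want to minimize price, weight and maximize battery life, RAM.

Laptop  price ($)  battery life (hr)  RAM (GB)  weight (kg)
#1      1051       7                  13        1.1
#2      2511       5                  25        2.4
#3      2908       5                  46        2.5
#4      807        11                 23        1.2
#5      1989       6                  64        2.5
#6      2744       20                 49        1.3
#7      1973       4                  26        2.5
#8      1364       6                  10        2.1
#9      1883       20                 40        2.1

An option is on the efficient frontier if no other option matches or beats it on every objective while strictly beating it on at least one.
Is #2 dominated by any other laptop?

Yes

#9 vs #2: price 1883≤2511, battery life 20≥5, RAM 40≥25, weight 2.1≤2.4 — #9 is at least as good on every objective and strictly better on at least one, so #9 dominates #2.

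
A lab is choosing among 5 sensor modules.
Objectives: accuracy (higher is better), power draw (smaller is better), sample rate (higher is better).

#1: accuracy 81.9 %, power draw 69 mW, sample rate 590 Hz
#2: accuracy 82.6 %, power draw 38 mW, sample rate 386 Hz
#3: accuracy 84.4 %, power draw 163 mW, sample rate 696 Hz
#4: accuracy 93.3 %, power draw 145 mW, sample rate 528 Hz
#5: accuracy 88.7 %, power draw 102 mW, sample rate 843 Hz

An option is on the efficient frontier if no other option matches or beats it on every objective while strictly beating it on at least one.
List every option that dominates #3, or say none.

#5: accuracy 88.7≥84.4, power draw 102≤163, sample rate 843≥696 — dominates #3.
Others (#1, #2, #4) are each worse than #3 on at least one objective.

#5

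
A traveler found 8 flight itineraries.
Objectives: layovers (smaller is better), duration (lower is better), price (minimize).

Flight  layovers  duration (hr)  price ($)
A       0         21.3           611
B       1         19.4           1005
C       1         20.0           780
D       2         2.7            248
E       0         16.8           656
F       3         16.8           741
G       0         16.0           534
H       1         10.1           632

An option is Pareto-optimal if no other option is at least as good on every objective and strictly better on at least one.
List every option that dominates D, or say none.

none

A: worse on duration (21.3 vs 2.7).
B: worse on duration (19.4 vs 2.7).
C: worse on duration (20.0 vs 2.7).
E: worse on duration (16.8 vs 2.7).
F: worse on layovers (3 vs 2).
G: worse on duration (16.0 vs 2.7).
H: worse on duration (10.1 vs 2.7).
No option dominates D.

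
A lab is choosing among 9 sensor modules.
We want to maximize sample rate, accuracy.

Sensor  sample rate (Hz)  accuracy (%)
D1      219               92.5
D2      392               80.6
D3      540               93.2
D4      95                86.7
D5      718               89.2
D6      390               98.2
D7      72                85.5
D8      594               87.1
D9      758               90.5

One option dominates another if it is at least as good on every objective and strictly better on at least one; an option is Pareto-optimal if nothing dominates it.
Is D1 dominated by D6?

Yes

D6 vs D1: sample rate 390≥219, accuracy 98.2≥92.5 — D6 is at least as good on every objective with at least one strict improvement.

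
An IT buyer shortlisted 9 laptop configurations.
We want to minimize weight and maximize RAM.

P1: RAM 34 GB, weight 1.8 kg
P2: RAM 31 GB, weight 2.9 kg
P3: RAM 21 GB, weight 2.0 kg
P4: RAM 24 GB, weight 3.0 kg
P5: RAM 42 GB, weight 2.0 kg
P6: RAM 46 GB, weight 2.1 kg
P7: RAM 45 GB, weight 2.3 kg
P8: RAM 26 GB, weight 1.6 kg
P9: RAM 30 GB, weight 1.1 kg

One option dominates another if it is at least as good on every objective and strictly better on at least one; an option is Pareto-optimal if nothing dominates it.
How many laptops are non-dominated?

4

P1: not dominated.
P2: dominated by P1 (RAM 34≥31, weight 1.8≤2.9).
P3: dominated by P1 (RAM 34≥21, weight 1.8≤2.0).
P4: dominated by P1 (RAM 34≥24, weight 1.8≤3.0).
P5: not dominated.
P6: not dominated (best RAM).
P7: dominated by P6 (RAM 46≥45, weight 2.1≤2.3).
P8: dominated by P9 (RAM 30≥26, weight 1.1≤1.6).
P9: not dominated (best weight).
Pareto-optimal: P1, P5, P6, P9 → 4.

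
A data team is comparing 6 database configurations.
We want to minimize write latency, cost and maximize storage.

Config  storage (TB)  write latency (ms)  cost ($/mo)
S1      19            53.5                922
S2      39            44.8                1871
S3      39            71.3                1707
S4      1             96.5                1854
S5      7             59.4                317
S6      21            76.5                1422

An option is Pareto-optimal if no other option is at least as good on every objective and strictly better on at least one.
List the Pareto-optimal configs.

S1: not dominated.
S2: not dominated (best write latency).
S3: not dominated.
S4: dominated by S1 (storage 19≥1, write latency 53.5≤96.5, cost 922≤1854).
S5: not dominated (best cost).
S6: not dominated.

S1, S2, S3, S5, S6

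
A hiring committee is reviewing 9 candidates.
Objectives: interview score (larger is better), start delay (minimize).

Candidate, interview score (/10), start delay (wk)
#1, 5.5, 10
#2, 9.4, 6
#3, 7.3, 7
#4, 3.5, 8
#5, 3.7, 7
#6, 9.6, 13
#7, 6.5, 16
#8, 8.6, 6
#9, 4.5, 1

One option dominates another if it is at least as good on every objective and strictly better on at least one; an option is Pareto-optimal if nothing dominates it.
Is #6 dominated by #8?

No

#8 vs #6: #8 is worse on interview score (8.6 vs 9.6), so it does not dominate #6.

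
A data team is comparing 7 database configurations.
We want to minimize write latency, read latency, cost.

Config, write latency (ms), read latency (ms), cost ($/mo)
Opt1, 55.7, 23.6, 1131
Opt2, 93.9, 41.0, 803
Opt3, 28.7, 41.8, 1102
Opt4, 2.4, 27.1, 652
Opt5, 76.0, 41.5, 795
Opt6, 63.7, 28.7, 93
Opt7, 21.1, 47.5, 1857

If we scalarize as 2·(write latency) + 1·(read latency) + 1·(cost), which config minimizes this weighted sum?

Opt6

Opt1: 2·55.7 + 1·23.6 + 1·1131 = 1266.0
Opt2: 2·93.9 + 1·41.0 + 1·803 = 1031.8
Opt3: 2·28.7 + 1·41.8 + 1·1102 = 1201.2
Opt4: 2·2.4 + 1·27.1 + 1·652 = 683.9
Opt5: 2·76.0 + 1·41.5 + 1·795 = 988.5
Opt6: 2·63.7 + 1·28.7 + 1·93 = 249.1
Opt7: 2·21.1 + 1·47.5 + 1·1857 = 1946.7
Lowest: Opt6 at 249.1.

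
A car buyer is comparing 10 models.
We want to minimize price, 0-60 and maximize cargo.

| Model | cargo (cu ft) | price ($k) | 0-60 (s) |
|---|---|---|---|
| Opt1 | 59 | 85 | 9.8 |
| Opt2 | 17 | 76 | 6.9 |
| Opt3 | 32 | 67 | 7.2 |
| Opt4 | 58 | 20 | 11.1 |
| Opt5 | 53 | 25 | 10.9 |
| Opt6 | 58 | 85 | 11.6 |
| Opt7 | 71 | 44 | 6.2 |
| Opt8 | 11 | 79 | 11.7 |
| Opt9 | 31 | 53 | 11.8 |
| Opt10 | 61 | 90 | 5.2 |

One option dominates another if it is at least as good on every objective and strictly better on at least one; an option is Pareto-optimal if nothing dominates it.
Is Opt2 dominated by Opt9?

Opt9 vs Opt2: Opt9 is worse on 0-60 (11.8 vs 6.9), so it does not dominate Opt2.

No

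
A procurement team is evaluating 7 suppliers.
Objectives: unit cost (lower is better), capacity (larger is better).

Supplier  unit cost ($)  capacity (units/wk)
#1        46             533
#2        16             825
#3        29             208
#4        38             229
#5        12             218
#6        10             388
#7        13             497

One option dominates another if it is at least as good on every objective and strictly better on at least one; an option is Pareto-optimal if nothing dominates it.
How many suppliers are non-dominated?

3

#1: dominated by #2 (unit cost 16≤46, capacity 825≥533).
#2: not dominated (best capacity).
#3: dominated by #2 (unit cost 16≤29, capacity 825≥208).
#4: dominated by #2 (unit cost 16≤38, capacity 825≥229).
#5: dominated by #6 (unit cost 10≤12, capacity 388≥218).
#6: not dominated (best unit cost).
#7: not dominated.
Pareto-optimal: #2, #6, #7 → 3.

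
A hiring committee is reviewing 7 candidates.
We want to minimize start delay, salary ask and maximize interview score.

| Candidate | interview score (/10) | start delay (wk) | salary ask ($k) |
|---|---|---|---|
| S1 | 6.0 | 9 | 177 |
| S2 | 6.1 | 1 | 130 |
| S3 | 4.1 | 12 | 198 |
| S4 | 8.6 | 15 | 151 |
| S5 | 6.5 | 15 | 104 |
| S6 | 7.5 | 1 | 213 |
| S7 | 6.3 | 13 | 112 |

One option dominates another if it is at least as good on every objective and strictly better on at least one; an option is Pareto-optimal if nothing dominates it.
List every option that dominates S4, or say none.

S1: worse on interview score (6.0 vs 8.6).
S2: worse on interview score (6.1 vs 8.6).
S3: worse on interview score (4.1 vs 8.6).
S5: worse on interview score (6.5 vs 8.6).
S6: worse on interview score (7.5 vs 8.6).
S7: worse on interview score (6.3 vs 8.6).
No option dominates S4.

none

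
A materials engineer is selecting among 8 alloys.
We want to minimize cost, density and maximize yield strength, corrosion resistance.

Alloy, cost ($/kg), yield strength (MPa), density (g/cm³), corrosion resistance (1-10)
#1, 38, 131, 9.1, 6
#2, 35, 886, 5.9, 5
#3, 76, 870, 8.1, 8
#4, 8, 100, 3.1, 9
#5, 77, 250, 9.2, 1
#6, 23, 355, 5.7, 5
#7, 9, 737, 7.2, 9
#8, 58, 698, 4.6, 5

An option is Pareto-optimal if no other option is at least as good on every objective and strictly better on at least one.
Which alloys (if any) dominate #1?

#7: cost 9≤38, yield strength 737≥131, density 7.2≤9.1, corrosion resistance 9≥6 — dominates #1.
Others (#2, #3, #4, #5, #6, #8) are each worse than #1 on at least one objective.

#7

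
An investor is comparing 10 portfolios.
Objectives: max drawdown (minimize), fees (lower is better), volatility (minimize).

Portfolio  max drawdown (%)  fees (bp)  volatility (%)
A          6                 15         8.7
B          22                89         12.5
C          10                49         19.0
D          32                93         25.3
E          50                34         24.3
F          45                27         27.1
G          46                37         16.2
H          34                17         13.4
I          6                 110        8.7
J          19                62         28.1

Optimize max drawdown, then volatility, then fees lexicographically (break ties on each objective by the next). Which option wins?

First minimize max drawdown: best is 6, kept {A, I}.
Then minimize volatility: best is 8.7, kept {A, I}.
Then minimize fees: best is 15, kept {A}.

A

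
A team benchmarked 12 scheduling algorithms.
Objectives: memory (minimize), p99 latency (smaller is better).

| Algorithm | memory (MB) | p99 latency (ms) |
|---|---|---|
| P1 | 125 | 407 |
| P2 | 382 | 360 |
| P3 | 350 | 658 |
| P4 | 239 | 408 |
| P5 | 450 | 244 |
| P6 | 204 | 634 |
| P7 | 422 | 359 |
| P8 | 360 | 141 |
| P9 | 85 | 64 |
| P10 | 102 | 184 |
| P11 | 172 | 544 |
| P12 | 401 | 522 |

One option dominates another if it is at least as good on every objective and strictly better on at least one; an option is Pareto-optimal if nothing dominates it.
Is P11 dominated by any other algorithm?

Yes

P1 vs P11: memory 125≤172, p99 latency 407≤544 — P1 is at least as good on every objective and strictly better on at least one, so P1 dominates P11.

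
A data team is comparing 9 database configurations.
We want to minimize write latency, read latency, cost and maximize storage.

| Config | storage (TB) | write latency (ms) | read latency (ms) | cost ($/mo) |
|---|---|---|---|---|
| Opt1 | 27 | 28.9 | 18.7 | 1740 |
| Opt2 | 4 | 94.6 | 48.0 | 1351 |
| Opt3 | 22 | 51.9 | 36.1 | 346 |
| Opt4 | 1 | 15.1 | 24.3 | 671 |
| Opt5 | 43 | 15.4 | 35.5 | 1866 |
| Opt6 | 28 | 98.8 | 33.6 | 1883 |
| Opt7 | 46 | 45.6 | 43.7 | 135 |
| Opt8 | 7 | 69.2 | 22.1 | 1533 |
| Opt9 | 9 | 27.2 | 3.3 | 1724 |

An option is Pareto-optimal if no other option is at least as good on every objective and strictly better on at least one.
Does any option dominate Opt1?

Opt2: worse on storage (4 vs 27).
Opt3: worse on storage (22 vs 27).
Opt4: worse on storage (1 vs 27).
Opt5: worse on read latency (35.5 vs 18.7).
Opt6: worse on write latency (98.8 vs 28.9).
Opt7: worse on write latency (45.6 vs 28.9).
Opt8: worse on storage (7 vs 27).
Opt9: worse on storage (9 vs 27).
No option is at least as good as Opt1 on every objective and strictly better on one.

No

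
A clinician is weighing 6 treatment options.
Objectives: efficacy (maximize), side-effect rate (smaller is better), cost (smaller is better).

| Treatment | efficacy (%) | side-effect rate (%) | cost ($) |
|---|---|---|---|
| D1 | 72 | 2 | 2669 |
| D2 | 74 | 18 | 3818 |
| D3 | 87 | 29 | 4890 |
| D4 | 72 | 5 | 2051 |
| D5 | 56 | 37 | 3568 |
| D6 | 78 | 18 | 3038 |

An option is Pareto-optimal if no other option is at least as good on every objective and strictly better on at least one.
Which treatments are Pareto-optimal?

D1: not dominated (best side-effect rate).
D2: dominated by D6 (efficacy 78≥74, side-effect rate 18≤18, cost 3038≤3818).
D3: not dominated (best efficacy).
D4: not dominated (best cost).
D5: dominated by D1 (efficacy 72≥56, side-effect rate 2≤37, cost 2669≤3568).
D6: not dominated.

D1, D3, D4, D6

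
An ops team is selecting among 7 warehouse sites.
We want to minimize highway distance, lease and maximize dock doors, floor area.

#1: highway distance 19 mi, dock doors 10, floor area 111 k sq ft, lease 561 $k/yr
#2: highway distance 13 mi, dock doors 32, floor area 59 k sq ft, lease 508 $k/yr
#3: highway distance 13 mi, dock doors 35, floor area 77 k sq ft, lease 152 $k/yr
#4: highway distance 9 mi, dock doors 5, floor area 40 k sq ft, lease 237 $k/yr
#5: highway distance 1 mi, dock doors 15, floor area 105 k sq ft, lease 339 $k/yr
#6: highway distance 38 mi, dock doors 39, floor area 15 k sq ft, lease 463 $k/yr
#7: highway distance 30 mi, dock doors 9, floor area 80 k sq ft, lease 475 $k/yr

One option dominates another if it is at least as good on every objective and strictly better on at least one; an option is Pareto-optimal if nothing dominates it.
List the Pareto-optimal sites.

#1, #3, #4, #5, #6

#1: not dominated (best floor area).
#2: dominated by #3 (highway distance 13≤13, dock doors 35≥32, floor area 77≥59, lease 152≤508).
#3: not dominated (best lease).
#4: not dominated.
#5: not dominated (best highway distance).
#6: not dominated (best dock doors).
#7: dominated by #5 (highway distance 1≤30, dock doors 15≥9, floor area 105≥80, lease 339≤475).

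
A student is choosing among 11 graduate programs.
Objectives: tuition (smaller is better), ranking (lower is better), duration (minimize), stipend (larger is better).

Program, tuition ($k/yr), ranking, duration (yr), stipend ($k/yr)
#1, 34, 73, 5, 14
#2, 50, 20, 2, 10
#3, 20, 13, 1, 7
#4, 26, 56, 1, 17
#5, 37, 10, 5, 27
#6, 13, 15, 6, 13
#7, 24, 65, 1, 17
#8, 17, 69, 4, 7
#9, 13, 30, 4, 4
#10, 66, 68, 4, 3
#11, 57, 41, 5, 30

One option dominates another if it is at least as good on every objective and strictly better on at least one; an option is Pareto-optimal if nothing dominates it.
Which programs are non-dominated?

#1: dominated by #4 (tuition 26≤34, ranking 56≤73, duration 1≤5, stipend 17≥14).
#2: not dominated.
#3: not dominated.
#4: not dominated.
#5: not dominated (best ranking).
#6: not dominated.
#7: not dominated.
#8: not dominated.
#9: not dominated.
#10: dominated by #2 (tuition 50≤66, ranking 20≤68, duration 2≤4, stipend 10≥3).
#11: not dominated (best stipend).

#2, #3, #4, #5, #6, #7, #8, #9, #11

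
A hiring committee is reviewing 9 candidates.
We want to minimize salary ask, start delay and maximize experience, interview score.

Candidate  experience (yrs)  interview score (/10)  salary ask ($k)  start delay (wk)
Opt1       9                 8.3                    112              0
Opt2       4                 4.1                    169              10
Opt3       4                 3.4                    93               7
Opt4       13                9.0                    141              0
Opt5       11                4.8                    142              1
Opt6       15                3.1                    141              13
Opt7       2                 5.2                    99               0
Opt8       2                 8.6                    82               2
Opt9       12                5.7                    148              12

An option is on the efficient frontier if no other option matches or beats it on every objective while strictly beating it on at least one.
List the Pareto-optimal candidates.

Opt1: not dominated.
Opt2: dominated by Opt1 (experience 9≥4, interview score 8.3≥4.1, salary ask 112≤169, start delay 0≤10).
Opt3: not dominated.
Opt4: not dominated (best interview score).
Opt5: dominated by Opt4 (experience 13≥11, interview score 9.0≥4.8, salary ask 141≤142, start delay 0≤1).
Opt6: not dominated (best experience).
Opt7: not dominated.
Opt8: not dominated (best salary ask).
Opt9: dominated by Opt4 (experience 13≥12, interview score 9.0≥5.7, salary ask 141≤148, start delay 0≤12).

Opt1, Opt3, Opt4, Opt6, Opt7, Opt8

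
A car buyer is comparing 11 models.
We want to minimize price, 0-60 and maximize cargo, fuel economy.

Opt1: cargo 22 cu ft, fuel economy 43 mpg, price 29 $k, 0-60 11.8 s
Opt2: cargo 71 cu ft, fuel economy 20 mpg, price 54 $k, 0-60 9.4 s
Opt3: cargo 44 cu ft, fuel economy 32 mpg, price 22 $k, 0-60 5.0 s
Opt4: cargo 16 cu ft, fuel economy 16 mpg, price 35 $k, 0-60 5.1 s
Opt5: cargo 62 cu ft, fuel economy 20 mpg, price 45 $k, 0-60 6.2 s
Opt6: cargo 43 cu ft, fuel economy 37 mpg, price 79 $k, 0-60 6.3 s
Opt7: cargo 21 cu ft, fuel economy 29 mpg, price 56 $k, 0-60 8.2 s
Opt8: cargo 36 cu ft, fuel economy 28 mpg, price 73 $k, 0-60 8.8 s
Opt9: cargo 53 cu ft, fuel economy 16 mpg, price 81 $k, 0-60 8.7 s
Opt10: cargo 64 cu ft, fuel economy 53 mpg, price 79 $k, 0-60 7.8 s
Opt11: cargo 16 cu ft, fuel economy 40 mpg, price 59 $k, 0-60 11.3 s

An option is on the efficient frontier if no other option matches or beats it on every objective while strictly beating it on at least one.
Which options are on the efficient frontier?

Opt1, Opt2, Opt3, Opt5, Opt6, Opt10, Opt11

Opt1: not dominated.
Opt2: not dominated (best cargo).
Opt3: not dominated (best price).
Opt4: dominated by Opt3 (cargo 44≥16, fuel economy 32≥16, price 22≤35, 0-60 5.0≤5.1).
Opt5: not dominated.
Opt6: not dominated.
Opt7: dominated by Opt3 (cargo 44≥21, fuel economy 32≥29, price 22≤56, 0-60 5.0≤8.2).
Opt8: dominated by Opt3 (cargo 44≥36, fuel economy 32≥28, price 22≤73, 0-60 5.0≤8.8).
Opt9: dominated by Opt5 (cargo 62≥53, fuel economy 20≥16, price 45≤81, 0-60 6.2≤8.7).
Opt10: not dominated (best fuel economy).
Opt11: not dominated.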